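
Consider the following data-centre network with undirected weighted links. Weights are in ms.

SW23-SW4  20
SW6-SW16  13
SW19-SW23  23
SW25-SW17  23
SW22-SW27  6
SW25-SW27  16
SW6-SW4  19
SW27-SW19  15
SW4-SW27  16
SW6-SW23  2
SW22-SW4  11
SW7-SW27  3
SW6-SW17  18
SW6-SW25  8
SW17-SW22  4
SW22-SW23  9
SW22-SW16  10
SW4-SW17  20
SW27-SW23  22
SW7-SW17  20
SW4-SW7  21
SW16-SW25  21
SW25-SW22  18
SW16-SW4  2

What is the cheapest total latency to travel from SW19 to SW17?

25 ms

Running Dijkstra from SW19:
SW19: 0
SW27: 15  (via SW19)
SW7: 18  (via SW27)
SW22: 21  (via SW27)
SW23: 23  (via SW19)
SW17: 25  (via SW22)
Shortest route: SW19–SW27–SW22–SW17 = 25 ms.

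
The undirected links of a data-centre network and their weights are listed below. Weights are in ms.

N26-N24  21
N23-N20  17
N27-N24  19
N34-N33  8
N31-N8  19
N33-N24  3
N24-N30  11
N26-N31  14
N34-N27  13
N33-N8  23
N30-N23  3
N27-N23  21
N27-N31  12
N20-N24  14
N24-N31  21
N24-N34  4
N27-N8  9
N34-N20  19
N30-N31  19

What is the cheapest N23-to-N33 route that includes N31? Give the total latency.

46 ms

Best N23 to N31: N23–N30–N31 costing 22
Shortest N31→N33: N31–N24–N33 = 24
Total via N31: 22 + 24 = 46 ms.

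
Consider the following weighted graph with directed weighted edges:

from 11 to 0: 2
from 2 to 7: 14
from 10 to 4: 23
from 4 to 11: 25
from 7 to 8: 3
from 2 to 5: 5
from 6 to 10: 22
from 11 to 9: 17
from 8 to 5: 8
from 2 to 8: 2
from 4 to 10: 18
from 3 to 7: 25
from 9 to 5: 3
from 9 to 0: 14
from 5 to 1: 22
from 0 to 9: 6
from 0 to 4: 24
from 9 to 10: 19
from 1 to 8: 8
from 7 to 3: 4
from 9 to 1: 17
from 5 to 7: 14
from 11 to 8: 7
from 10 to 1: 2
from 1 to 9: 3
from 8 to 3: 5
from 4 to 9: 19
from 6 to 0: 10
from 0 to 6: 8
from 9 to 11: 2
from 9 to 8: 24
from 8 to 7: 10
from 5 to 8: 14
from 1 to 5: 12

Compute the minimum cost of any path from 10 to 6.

Settle nodes by increasing distance from 10:
10: 0
1: 2  (via 10)
9: 5  (via 1)
11: 7  (via 9)
5: 8  (via 9)
0: 9  (via 11)
8: 10  (via 1)
3: 15  (via 8)
6: 17  (via 0)
Shortest route: 10–1–9–11–0–6 = 17.

17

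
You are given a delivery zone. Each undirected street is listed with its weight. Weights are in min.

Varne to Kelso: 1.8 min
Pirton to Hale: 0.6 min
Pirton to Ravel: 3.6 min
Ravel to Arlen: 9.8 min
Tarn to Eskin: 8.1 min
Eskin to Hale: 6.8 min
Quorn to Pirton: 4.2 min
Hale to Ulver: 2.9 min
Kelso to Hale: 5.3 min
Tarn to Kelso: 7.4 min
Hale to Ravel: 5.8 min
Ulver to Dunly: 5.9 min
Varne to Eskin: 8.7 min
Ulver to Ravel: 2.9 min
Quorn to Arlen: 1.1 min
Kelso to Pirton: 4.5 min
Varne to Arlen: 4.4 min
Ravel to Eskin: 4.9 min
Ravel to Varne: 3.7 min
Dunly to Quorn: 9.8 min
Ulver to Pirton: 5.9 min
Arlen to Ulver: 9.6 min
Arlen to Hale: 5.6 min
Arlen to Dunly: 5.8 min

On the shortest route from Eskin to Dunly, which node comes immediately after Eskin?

Ravel

Enumerating some paths:
Eskin → Ravel → Ulver → Dunly: 4.9+2.9+5.9 = 13.7
Eskin → Hale → Ulver → Dunly: 6.8+2.9+5.9 = 15.6
The minimum is 13.7 min via Eskin → Ravel → Ulver → Dunly.
So from Eskin the first move is to Ravel.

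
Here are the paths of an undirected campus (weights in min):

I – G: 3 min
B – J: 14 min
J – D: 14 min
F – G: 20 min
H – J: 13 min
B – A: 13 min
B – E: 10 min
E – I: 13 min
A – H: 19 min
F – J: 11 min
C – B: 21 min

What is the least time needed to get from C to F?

46 min

Compare a few routes:
C–B–J–F: 21+14+11 = 46
C–B–E–I–G–F: 21+10+13+3+20 = 67
C–B–A–H–J–F: 21+13+19+13+11 = 77
Cheapest is C–B–J–F at 46 min.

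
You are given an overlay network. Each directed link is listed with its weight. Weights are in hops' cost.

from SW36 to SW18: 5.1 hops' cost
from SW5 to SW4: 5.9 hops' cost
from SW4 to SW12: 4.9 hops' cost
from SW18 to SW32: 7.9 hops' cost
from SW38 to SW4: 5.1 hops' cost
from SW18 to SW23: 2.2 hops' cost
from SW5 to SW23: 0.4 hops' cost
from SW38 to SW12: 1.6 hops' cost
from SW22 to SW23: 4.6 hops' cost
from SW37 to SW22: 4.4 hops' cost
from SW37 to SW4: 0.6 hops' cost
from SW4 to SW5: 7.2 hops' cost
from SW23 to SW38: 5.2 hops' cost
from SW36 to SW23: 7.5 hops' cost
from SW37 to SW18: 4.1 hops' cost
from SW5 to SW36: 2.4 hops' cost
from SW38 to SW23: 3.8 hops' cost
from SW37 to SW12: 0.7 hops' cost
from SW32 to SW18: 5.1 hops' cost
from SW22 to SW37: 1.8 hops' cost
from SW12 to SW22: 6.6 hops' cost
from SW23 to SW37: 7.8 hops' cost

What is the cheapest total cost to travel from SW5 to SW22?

12.6 hops' cost

Compare a few routes:
SW5 - SW23 - SW37 - SW12 - SW22: 0.4+7.8+0.7+6.6 = 15.5
SW5 - SW23 - SW38 - SW12 - SW22: 0.4+5.2+1.6+6.6 = 13.8
SW5 - SW23 - SW37 - SW22: 0.4+7.8+4.4 = 12.6
The minimum is 12.6 hops' cost via SW5 - SW23 - SW37 - SW22.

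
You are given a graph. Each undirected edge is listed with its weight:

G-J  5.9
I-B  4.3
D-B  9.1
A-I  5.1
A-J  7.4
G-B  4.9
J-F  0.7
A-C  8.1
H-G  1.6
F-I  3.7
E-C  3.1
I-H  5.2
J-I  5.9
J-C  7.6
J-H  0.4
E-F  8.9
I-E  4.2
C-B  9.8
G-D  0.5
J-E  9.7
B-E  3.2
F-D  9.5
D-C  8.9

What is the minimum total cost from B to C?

Compare a few routes:
B → C: 9.8 = 9.8
B → E → C: 3.2+3.1 = 6.3
Cheapest is B → E → C at 6.3.

6.3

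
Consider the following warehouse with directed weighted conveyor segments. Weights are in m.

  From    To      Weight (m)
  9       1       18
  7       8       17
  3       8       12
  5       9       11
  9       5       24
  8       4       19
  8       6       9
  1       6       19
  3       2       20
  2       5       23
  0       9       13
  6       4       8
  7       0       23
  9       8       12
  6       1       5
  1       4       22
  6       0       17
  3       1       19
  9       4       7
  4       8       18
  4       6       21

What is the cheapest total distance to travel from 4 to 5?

Candidate routes:
4 → 8 → 6 → 0 → 9 → 5: 18+9+17+13+24 = 81
4 → 6 → 0 → 9 → 5: 21+17+13+24 = 75
The minimum is 75 m via 4 → 6 → 0 → 9 → 5.

75 m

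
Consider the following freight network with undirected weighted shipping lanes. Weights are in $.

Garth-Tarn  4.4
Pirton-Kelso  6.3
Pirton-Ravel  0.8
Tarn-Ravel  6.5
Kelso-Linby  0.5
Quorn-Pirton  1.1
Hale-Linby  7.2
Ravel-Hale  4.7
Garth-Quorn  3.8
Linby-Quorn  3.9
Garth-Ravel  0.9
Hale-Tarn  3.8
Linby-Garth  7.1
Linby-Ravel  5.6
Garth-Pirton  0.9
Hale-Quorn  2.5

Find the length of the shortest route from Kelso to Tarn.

$10.7

Candidate routes:
Kelso → Linby → Quorn → Pirton → Garth → Tarn: 0.5+3.9+1.1+0.9+4.4 = 10.8
Kelso → Linby → Quorn → Hale → Tarn: 0.5+3.9+2.5+3.8 = 10.7
Cheapest is Kelso → Linby → Quorn → Hale → Tarn at $10.7.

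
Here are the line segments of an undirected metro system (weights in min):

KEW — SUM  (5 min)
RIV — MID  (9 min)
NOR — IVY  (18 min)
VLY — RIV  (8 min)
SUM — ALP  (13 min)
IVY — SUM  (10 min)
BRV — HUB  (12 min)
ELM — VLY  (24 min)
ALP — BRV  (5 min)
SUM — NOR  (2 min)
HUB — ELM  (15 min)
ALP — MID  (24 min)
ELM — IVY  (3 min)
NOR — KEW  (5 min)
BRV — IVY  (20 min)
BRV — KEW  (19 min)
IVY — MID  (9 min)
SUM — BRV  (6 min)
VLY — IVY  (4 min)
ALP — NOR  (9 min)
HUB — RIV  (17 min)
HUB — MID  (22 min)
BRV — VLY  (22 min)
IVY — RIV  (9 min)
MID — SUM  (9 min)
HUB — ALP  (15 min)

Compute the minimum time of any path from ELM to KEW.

Settle nodes by increasing distance from ELM:
ELM: 0
IVY: 3  (via ELM)
VLY: 7  (via IVY)
RIV: 12  (via IVY)
MID: 12  (via IVY)
SUM: 13  (via IVY)
NOR: 15  (via SUM)
HUB: 15  (via ELM)
KEW: 18  (via SUM)
Shortest route: ELM–IVY–SUM–KEW = 18 min.

18 min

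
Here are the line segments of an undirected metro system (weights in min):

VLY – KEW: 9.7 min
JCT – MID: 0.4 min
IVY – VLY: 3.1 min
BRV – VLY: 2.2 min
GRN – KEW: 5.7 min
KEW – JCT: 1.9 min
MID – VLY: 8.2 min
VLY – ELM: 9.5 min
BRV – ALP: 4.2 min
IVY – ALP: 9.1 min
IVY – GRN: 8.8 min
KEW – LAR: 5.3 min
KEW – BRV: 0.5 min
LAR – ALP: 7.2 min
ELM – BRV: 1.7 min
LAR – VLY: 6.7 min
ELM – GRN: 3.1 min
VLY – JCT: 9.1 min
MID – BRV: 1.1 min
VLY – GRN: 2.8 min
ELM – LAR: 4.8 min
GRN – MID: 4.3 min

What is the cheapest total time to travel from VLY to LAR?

6.7 min

Shortest distances from VLY:
VLY: 0
BRV: 2.2  (via VLY)
KEW: 2.7  (via BRV)
GRN: 2.8  (via VLY)
IVY: 3.1  (via VLY)
MID: 3.3  (via BRV)
JCT: 3.7  (via MID)
ELM: 3.9  (via BRV)
ALP: 6.4  (via BRV)
LAR: 6.7  (via VLY)
Shortest route: VLY–LAR = 6.7 min.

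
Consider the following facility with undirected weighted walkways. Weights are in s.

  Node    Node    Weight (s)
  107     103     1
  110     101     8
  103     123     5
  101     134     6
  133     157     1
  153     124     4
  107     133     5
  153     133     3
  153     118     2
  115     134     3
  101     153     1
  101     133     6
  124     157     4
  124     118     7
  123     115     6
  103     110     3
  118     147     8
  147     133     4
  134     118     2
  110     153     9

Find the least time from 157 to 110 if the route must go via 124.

17 s

Best 157 to 124: 157 → 124 costing 4
Best 124 to 110: 124 → 153 → 110 costing 13
Total via 124: 4 + 13 = 17 s.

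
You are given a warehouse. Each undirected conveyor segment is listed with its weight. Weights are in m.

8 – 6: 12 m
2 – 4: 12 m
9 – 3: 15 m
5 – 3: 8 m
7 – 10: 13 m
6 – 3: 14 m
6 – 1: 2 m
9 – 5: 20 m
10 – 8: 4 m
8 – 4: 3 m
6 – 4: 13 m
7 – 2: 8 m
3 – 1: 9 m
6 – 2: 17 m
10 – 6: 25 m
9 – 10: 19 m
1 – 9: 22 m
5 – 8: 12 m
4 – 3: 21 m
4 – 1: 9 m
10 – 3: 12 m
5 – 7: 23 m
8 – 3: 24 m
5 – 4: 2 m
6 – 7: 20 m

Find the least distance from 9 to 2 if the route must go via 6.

Shortest 9→6: 9–1–6 = 24
Best 6 to 2: 6–2 costing 17
Total via 6: 24 + 17 = 41 m.

41 m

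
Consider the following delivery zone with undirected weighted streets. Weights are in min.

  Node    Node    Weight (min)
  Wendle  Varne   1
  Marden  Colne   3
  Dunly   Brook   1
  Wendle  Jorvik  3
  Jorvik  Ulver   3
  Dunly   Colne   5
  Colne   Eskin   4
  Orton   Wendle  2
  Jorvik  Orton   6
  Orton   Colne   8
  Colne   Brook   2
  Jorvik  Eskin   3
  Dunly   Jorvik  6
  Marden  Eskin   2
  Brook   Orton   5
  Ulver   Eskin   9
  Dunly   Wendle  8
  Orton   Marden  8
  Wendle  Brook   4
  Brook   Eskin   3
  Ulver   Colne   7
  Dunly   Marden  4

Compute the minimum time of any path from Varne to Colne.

Enumerating some paths:
Varne - Wendle - Orton - Brook - Colne: 1+2+5+2 = 10
Varne - Wendle - Brook - Dunly - Colne: 1+4+1+5 = 11
Varne - Wendle - Brook - Colne: 1+4+2 = 7
The minimum is 7 min via Varne - Wendle - Brook - Colne.

7 min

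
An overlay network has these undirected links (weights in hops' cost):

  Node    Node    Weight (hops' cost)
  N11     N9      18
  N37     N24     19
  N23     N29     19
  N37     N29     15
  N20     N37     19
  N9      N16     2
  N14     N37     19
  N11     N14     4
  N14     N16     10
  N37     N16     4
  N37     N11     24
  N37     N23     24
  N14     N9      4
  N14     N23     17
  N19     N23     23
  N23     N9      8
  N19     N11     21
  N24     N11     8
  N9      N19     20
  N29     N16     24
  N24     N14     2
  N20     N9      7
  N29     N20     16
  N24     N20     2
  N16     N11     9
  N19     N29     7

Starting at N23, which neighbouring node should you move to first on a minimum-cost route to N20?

N9

Compare a few routes:
N23 - N9 - N16 - N14 - N24 - N20: 8+2+10+2+2 = 24
N23 - N9 - N20: 8+7 = 15
N23 - N14 - N24 - N20: 17+2+2 = 21
N23 - N9 - N14 - N24 - N20: 8+4+2+2 = 16
The minimum is 15 hops' cost via N23 - N9 - N20.
So from N23 the first move is to N9.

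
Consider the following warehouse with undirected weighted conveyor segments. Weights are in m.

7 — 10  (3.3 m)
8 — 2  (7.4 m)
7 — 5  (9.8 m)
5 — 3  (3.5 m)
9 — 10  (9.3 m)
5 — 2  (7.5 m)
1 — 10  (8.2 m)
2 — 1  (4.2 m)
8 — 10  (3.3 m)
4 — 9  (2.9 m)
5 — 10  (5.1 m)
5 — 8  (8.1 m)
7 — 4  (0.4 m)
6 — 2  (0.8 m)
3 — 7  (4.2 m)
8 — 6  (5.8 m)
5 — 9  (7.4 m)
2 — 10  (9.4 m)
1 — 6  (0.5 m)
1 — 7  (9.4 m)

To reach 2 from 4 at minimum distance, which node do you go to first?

7

Compare a few routes:
4 - 7 - 10 - 2: 0.4+3.3+9.4 = 13.1
4 - 7 - 1 - 6 - 2: 0.4+9.4+0.5+0.8 = 11.1
The minimum is 11.1 m via 4 - 7 - 1 - 6 - 2.
So from 4 the first move is to 7.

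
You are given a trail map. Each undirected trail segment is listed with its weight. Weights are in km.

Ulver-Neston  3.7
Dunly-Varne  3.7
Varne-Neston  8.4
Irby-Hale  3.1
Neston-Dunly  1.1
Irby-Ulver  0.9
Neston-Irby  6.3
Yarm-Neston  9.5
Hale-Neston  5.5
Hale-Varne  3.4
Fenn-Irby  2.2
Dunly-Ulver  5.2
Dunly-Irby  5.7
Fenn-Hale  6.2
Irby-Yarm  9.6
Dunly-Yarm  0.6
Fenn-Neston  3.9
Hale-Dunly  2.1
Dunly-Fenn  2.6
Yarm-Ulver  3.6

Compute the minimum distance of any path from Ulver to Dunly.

4.2 km

Running Dijkstra from Ulver:
Ulver: 0
Irby: 0.9  (via Ulver)
Fenn: 3.1  (via Irby)
Yarm: 3.6  (via Ulver)
Neston: 3.7  (via Ulver)
Hale: 4  (via Irby)
Dunly: 4.2  (via Yarm)
Shortest route: Ulver → Yarm → Dunly = 4.2 km.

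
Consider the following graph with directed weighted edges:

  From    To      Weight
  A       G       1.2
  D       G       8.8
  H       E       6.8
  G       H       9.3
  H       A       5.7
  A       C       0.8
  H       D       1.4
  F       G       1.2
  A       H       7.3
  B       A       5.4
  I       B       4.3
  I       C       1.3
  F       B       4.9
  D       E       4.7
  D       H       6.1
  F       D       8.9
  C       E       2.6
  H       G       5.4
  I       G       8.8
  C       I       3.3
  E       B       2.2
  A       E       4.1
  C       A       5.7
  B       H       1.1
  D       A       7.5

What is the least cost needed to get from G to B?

Candidate routes:
G - H - E - B: 9.3+6.8+2.2 = 18.3
G - H - D - E - B: 9.3+1.4+4.7+2.2 = 17.6
Cheapest is G - H - D - E - B at 17.6.

17.6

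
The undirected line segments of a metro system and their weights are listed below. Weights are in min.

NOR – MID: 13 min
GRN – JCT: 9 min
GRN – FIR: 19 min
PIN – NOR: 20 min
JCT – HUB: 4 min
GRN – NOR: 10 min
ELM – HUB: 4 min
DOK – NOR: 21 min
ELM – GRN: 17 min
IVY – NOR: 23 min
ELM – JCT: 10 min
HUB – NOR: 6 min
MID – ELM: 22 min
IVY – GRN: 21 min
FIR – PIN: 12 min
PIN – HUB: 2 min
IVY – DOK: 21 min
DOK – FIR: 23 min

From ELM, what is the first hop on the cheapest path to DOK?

HUB

Enumerating some paths:
ELM–HUB–PIN–FIR–DOK: 4+2+12+23 = 41
ELM–HUB–NOR–DOK: 4+6+21 = 31
Cheapest is ELM–HUB–NOR–DOK at 31 min.
So from ELM the first move is to HUB.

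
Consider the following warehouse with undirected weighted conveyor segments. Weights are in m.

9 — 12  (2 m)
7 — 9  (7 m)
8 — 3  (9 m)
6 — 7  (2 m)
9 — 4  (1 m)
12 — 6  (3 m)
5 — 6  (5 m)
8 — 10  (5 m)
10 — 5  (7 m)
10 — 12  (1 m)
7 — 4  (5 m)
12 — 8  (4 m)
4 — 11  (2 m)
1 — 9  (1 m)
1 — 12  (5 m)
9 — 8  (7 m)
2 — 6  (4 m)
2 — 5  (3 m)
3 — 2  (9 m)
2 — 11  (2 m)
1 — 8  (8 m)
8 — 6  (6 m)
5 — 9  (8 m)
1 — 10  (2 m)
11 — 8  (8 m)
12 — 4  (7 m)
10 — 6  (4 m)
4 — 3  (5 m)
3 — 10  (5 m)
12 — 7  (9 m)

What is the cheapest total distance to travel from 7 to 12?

5 m

Enumerating some paths:
7 → 4 → 9 → 12: 5+1+2 = 8
7 → 9 → 12: 7+2 = 9
7 → 6 → 10 → 12: 2+4+1 = 7
7 → 6 → 12: 2+3 = 5
The minimum is 5 m via 7 → 6 → 12.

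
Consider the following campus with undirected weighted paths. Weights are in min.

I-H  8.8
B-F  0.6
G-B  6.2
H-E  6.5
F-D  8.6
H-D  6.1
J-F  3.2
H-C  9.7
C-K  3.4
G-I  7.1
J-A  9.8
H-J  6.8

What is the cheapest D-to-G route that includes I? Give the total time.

Best D to I: D–H–I costing 14.9
Shortest I→G: I–G = 7.1
Total via I: 14.9 + 7.1 = 22 min.

22 min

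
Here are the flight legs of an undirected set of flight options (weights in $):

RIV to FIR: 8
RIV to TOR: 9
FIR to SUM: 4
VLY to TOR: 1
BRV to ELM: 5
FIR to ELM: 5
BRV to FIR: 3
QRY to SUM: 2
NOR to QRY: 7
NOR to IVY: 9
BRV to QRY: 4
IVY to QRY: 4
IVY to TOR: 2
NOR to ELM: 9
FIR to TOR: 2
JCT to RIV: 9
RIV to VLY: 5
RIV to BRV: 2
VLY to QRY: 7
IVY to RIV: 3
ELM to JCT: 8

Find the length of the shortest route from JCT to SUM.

Shortest distances from JCT:
JCT: 0
ELM: 8  (via JCT)
RIV: 9  (via JCT)
BRV: 11  (via RIV)
IVY: 12  (via RIV)
FIR: 13  (via ELM)
VLY: 14  (via RIV)
TOR: 14  (via IVY)
QRY: 15  (via BRV)
NOR: 17  (via ELM)
SUM: 17  (via FIR)
Shortest route: JCT–ELM–FIR–SUM = $17.

$17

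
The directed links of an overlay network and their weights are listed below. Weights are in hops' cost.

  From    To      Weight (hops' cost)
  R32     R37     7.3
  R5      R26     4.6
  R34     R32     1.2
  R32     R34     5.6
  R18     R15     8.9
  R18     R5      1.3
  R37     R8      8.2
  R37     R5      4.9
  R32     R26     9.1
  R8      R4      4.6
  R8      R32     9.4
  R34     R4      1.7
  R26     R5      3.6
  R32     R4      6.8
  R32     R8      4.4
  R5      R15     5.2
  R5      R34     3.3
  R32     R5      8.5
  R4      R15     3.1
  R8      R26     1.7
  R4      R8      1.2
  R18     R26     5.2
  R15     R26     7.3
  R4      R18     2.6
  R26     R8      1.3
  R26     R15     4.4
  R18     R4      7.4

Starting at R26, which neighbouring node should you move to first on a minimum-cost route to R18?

Candidate routes:
R26 - R5 - R34 - R32 - R4 - R18: 3.6+3.3+1.2+6.8+2.6 = 17.5
R26 - R5 - R34 - R4 - R18: 3.6+3.3+1.7+2.6 = 11.2
R26 - R8 - R4 - R18: 1.3+4.6+2.6 = 8.5
The minimum is 8.5 hops' cost via R26 - R8 - R4 - R18.
So from R26 the first move is to R8.

R8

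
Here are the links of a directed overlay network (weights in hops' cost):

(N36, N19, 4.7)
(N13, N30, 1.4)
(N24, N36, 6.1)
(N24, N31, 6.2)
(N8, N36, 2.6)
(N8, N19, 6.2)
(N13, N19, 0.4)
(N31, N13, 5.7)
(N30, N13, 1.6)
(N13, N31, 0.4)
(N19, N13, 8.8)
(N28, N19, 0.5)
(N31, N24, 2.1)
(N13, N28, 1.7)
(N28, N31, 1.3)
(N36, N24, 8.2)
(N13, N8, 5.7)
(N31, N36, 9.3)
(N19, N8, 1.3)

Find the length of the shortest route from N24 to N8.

12.1 hops' cost

Candidate routes:
N24–N31–N13–N19–N8: 6.2+5.7+0.4+1.3 = 13.6
N24–N36–N19–N8: 6.1+4.7+1.3 = 12.1
Cheapest is N24–N36–N19–N8 at 12.1 hops' cost.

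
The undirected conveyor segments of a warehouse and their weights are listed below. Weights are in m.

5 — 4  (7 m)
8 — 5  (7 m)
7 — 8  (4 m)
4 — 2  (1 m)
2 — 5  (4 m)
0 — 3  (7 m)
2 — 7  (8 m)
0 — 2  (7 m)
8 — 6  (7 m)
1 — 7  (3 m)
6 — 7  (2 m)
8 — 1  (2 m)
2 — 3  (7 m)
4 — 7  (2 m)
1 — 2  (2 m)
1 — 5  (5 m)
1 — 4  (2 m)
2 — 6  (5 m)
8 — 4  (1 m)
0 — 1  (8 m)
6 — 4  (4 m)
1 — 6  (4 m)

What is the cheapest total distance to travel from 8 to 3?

Settle nodes by increasing distance from 8:
8: 0
4: 1  (via 8)
1: 2  (via 8)
2: 2  (via 4)
7: 3  (via 4)
6: 5  (via 4)
5: 6  (via 2)
0: 9  (via 2)
3: 9  (via 2)
Shortest route: 8–4–2–3 = 9 m.

9 m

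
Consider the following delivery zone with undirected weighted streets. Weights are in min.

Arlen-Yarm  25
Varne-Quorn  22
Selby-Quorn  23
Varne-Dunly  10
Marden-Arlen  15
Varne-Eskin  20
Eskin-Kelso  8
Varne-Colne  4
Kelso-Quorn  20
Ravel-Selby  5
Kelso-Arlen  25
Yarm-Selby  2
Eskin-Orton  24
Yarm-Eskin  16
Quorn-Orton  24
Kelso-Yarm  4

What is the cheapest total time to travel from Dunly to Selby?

Running Dijkstra from Dunly:
Dunly: 0
Varne: 10  (via Dunly)
Colne: 14  (via Varne)
Eskin: 30  (via Varne)
Quorn: 32  (via Varne)
Kelso: 38  (via Eskin)
Yarm: 42  (via Kelso)
Selby: 44  (via Yarm)
Shortest route: Dunly → Varne → Eskin → Kelso → Yarm → Selby = 44 min.

44 min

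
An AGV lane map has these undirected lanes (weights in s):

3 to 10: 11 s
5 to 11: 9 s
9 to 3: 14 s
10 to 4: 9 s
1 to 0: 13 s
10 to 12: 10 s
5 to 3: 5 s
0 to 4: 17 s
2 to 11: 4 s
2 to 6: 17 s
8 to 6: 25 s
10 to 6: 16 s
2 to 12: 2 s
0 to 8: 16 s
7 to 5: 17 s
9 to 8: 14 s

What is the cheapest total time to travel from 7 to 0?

59 s

Shortest distances from 7:
7: 0
5: 17  (via 7)
3: 22  (via 5)
11: 26  (via 5)
2: 30  (via 11)
12: 32  (via 2)
10: 33  (via 3)
9: 36  (via 3)
4: 42  (via 10)
6: 47  (via 2)
8: 50  (via 9)
0: 59  (via 4)
Shortest route: 7 → 5 → 3 → 10 → 4 → 0 = 59 s.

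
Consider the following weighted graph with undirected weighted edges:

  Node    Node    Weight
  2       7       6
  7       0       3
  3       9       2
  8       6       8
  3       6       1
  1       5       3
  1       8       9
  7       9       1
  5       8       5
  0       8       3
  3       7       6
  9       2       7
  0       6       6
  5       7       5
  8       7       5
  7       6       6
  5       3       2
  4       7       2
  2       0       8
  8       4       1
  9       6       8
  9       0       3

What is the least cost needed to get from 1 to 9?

7

Shortest distances from 1:
1: 0
5: 3  (via 1)
3: 5  (via 5)
6: 6  (via 3)
9: 7  (via 3)
Shortest route: 1–5–3–9 = 7.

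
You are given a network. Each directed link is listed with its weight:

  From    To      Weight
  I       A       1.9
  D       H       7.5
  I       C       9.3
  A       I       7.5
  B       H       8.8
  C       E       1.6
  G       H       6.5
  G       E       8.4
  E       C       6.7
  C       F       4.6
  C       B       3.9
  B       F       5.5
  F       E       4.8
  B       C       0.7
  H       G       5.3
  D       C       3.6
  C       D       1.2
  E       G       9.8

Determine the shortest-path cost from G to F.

19.7

Running Dijkstra from G:
G: 0
H: 6.5  (via G)
E: 8.4  (via G)
C: 15.1  (via E)
D: 16.3  (via C)
B: 19  (via C)
F: 19.7  (via C)
Shortest route: G → E → C → F = 19.7.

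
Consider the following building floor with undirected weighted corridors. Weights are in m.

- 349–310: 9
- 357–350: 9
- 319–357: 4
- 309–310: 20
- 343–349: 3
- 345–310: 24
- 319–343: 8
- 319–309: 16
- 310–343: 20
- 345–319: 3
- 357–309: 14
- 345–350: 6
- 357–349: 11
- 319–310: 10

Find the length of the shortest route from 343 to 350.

Enumerating some paths:
343 → 319 → 345 → 350: 8+3+6 = 17
343 → 319 → 357 → 350: 8+4+9 = 21
The minimum is 17 m via 343 → 319 → 345 → 350.

17 m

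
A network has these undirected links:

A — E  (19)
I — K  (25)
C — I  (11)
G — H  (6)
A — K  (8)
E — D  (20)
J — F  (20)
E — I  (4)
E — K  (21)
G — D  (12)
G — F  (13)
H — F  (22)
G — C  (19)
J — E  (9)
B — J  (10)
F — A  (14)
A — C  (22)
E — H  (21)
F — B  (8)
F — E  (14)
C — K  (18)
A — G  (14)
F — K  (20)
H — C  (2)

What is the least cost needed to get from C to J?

Compare a few routes:
C - H - G - F - B - J: 2+6+13+8+10 = 39
C - I - E - J: 11+4+9 = 24
C - H - E - J: 2+21+9 = 32
Cheapest is C - I - E - J at 24.

24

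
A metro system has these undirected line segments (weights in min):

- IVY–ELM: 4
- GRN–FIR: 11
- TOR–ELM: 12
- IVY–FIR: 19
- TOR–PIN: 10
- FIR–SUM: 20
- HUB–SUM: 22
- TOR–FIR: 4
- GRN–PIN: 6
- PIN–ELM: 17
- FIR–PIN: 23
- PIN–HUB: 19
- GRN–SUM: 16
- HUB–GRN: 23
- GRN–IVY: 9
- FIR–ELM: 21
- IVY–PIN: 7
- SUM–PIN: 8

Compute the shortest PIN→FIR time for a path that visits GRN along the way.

17 min

Best PIN to GRN: PIN–GRN costing 6
Best GRN to FIR: GRN–FIR costing 11
Total via GRN: 6 + 11 = 17 min.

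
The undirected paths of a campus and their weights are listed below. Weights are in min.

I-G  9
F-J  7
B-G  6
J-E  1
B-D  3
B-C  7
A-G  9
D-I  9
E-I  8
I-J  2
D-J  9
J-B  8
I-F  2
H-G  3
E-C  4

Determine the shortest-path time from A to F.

20 min

Shortest distances from A:
A: 0
G: 9  (via A)
H: 12  (via G)
B: 15  (via G)
D: 18  (via B)
I: 18  (via G)
F: 20  (via I)
Shortest route: A → G → I → F = 20 min.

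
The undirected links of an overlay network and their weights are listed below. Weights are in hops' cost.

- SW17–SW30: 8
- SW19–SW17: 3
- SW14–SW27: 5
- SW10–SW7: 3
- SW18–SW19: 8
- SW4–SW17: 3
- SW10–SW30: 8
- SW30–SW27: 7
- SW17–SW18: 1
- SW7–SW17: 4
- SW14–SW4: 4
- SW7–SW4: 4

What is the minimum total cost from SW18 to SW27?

13 hops' cost

Enumerating some paths:
SW18 → SW17 → SW4 → SW14 → SW27: 1+3+4+5 = 13
SW18 → SW17 → SW7 → SW10 → SW30 → SW27: 1+4+3+8+7 = 23
SW18 → SW17 → SW7 → SW4 → SW14 → SW27: 1+4+4+4+5 = 18
SW18 → SW17 → SW30 → SW27: 1+8+7 = 16
The minimum is 13 hops' cost via SW18 → SW17 → SW4 → SW14 → SW27.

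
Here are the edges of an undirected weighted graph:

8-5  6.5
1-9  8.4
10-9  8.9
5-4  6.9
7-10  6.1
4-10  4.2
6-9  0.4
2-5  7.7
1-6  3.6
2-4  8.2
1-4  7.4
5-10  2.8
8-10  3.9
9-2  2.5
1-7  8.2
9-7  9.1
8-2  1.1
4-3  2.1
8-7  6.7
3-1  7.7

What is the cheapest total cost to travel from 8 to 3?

10.2

Enumerating some paths:
8–2–4–3: 1.1+8.2+2.1 = 11.4
8–10–4–3: 3.9+4.2+2.1 = 10.2
Cheapest is 8–10–4–3 at 10.2.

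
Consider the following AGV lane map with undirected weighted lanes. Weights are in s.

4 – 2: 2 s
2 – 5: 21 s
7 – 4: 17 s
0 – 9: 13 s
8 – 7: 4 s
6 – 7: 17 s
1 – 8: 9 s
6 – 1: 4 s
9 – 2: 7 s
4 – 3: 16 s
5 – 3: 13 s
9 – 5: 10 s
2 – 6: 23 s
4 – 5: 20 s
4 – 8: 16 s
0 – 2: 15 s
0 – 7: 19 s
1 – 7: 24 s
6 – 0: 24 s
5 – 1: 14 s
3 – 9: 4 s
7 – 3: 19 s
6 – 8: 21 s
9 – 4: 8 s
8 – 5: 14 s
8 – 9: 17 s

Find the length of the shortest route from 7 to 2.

19 s

Enumerating some paths:
7 → 4 → 2: 17+2 = 19
7 → 8 → 9 → 2: 4+17+7 = 28
7 → 8 → 4 → 2: 4+16+2 = 22
Cheapest is 7 → 4 → 2 at 19 s.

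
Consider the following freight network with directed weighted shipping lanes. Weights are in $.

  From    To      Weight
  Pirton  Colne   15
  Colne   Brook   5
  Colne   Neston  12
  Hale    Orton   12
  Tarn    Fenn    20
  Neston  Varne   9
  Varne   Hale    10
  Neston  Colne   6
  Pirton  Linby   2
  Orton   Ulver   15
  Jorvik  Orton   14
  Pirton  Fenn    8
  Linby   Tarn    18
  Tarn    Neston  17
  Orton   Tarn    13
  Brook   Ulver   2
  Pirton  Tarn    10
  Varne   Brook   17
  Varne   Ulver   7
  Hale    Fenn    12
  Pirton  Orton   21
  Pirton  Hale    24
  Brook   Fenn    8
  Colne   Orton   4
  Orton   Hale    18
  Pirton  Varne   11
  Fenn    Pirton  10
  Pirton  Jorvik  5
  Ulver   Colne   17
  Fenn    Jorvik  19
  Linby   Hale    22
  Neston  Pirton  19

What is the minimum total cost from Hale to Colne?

Settle nodes by increasing distance from Hale:
Hale: 0
Orton: 12  (via Hale)
Fenn: 12  (via Hale)
Pirton: 22  (via Fenn)
Linby: 24  (via Pirton)
Tarn: 25  (via Orton)
Ulver: 27  (via Orton)
Jorvik: 27  (via Pirton)
Varne: 33  (via Pirton)
Colne: 37  (via Pirton)
Shortest route: Hale → Fenn → Pirton → Colne = $37.

$37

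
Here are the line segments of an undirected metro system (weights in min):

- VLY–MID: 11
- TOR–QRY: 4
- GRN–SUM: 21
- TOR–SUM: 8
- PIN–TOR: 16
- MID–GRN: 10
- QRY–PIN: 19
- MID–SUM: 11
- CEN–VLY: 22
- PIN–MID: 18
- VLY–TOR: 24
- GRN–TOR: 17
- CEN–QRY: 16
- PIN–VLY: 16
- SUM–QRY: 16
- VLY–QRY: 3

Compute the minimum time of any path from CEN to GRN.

37 min

Settle nodes by increasing distance from CEN:
CEN: 0
QRY: 16  (via CEN)
VLY: 19  (via QRY)
TOR: 20  (via QRY)
SUM: 28  (via TOR)
MID: 30  (via VLY)
PIN: 35  (via QRY)
GRN: 37  (via TOR)
Shortest route: CEN–QRY–TOR–GRN = 37 min.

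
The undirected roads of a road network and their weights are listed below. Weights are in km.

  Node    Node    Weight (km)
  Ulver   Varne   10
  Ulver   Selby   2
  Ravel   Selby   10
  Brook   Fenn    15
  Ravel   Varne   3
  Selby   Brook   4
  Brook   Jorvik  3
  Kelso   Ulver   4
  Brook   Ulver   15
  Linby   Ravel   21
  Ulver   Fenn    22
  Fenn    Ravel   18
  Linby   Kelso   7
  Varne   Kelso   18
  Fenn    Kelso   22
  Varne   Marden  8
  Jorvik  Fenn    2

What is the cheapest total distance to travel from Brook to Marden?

24 km

Candidate routes:
Brook → Ulver → Varne → Marden: 15+10+8 = 33
Brook → Jorvik → Fenn → Ravel → Varne → Marden: 3+2+18+3+8 = 34
Brook → Selby → Ravel → Varne → Marden: 4+10+3+8 = 25
Brook → Selby → Ulver → Varne → Marden: 4+2+10+8 = 24
The minimum is 24 km via Brook → Selby → Ulver → Varne → Marden.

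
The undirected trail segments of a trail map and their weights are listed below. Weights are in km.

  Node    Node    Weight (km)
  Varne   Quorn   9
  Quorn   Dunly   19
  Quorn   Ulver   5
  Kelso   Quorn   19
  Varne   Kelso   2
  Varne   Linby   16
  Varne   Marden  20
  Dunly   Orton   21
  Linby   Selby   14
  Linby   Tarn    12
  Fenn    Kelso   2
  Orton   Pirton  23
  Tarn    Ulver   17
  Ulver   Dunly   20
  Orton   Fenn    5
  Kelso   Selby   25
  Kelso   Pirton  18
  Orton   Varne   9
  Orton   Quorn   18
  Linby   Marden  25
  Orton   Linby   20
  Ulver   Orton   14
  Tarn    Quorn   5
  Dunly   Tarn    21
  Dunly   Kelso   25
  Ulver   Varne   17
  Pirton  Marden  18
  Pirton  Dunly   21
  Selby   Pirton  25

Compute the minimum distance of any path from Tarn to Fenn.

Running Dijkstra from Tarn:
Tarn: 0
Quorn: 5  (via Tarn)
Ulver: 10  (via Quorn)
Linby: 12  (via Tarn)
Varne: 14  (via Quorn)
Kelso: 16  (via Varne)
Fenn: 18  (via Kelso)
Shortest route: Tarn–Quorn–Varne–Kelso–Fenn = 18 km.

18 km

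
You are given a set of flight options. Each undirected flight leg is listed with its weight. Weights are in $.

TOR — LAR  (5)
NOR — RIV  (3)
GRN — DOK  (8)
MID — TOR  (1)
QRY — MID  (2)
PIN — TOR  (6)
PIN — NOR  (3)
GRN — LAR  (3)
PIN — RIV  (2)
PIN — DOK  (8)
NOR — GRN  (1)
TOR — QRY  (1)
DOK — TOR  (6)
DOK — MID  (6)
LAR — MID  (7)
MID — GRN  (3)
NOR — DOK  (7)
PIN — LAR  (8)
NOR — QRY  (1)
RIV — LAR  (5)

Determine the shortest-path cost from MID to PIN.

$6

Enumerating some paths:
MID → GRN → NOR → PIN: 3+1+3 = 7
MID → QRY → NOR → PIN: 2+1+3 = 6
MID → TOR → PIN: 1+6 = 7
Cheapest is MID → QRY → NOR → PIN at $6.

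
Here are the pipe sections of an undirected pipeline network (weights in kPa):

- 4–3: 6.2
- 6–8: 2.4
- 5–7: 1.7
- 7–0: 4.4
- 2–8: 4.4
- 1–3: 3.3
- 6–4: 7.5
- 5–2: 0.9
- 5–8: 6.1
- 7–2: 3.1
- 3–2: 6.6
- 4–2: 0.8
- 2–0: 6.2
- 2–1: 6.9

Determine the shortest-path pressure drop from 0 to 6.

13 kPa

Running Dijkstra from 0:
0: 0
7: 4.4  (via 0)
5: 6.1  (via 7)
2: 6.2  (via 0)
4: 7  (via 2)
8: 10.6  (via 2)
3: 12.8  (via 2)
6: 13  (via 8)
Shortest route: 0–2–8–6 = 13 kPa.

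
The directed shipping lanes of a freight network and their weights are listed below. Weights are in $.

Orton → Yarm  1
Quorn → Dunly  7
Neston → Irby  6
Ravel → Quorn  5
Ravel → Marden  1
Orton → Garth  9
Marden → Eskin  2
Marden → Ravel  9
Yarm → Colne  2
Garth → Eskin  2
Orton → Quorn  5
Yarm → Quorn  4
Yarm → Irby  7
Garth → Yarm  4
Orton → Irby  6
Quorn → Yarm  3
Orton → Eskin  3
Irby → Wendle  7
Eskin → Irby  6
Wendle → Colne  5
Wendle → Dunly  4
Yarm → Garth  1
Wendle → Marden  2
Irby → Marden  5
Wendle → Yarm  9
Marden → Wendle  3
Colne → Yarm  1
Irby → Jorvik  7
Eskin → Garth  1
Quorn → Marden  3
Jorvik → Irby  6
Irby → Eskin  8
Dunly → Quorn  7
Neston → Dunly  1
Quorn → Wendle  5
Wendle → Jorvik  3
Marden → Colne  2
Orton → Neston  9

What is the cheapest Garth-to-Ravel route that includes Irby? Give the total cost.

Best Garth to Irby: Garth → Eskin → Irby costing 8
Best Irby to Ravel: Irby → Marden → Ravel costing 14
Total via Irby: 8 + 14 = $22.

$22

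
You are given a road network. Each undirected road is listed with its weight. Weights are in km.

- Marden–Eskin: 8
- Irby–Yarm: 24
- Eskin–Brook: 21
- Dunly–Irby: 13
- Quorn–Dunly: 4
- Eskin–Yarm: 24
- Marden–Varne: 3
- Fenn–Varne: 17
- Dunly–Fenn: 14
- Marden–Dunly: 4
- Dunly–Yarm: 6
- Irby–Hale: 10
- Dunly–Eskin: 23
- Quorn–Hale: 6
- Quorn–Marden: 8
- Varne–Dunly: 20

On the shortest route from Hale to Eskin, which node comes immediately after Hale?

Quorn

Enumerating some paths:
Hale–Irby–Dunly–Marden–Eskin: 10+13+4+8 = 35
Hale–Quorn–Marden–Eskin: 6+8+8 = 22
Hale–Quorn–Dunly–Eskin: 6+4+23 = 33
Cheapest is Hale–Quorn–Marden–Eskin at 22 km.
So from Hale the first move is to Quorn.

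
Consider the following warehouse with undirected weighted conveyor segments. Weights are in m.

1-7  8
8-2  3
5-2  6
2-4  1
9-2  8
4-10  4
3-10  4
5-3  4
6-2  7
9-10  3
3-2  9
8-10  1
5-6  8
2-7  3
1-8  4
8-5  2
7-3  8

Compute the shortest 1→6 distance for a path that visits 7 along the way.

Shortest 1→7: 1–7 = 8
Best 7 to 6: 7–2–6 costing 10
Total via 7: 8 + 10 = 18 m.

18 m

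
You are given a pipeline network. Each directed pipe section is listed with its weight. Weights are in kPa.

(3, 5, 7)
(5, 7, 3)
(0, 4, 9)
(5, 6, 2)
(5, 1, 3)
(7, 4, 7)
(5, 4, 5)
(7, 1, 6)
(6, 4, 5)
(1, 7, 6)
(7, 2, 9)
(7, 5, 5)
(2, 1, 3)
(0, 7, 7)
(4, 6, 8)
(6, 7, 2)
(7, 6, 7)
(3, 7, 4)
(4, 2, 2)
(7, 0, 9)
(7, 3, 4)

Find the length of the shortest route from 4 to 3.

14 kPa

Shortest distances from 4:
4: 0
2: 2  (via 4)
1: 5  (via 2)
6: 8  (via 4)
7: 10  (via 6)
3: 14  (via 7)
Shortest route: 4–6–7–3 = 14 kPa.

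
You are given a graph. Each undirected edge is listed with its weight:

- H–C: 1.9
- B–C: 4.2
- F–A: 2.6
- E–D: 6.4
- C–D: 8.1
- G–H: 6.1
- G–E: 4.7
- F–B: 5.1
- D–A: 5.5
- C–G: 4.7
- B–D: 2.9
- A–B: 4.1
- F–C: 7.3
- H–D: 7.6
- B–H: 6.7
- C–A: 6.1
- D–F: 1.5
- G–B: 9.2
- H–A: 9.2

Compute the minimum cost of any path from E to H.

10.8

Compare a few routes:
E–D–H: 6.4+7.6 = 14
E–G–H: 4.7+6.1 = 10.8
E–G–C–H: 4.7+4.7+1.9 = 11.3
E–D–B–C–H: 6.4+2.9+4.2+1.9 = 15.4
Cheapest is E–G–H at 10.8.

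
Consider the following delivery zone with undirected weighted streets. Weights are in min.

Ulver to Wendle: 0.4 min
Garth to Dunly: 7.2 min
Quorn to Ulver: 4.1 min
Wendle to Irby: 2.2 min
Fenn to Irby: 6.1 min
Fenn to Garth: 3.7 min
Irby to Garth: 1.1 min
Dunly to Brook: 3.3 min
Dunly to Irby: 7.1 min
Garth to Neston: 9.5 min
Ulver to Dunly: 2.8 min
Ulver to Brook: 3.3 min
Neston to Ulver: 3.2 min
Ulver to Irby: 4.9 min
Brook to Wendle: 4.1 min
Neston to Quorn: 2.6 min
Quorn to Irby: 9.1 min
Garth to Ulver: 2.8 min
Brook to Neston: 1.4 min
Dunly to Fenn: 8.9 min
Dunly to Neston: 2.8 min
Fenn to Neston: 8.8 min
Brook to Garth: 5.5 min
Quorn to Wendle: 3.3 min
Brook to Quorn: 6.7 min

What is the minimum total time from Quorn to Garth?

6.5 min

Running Dijkstra from Quorn:
Quorn: 0
Neston: 2.6  (via Quorn)
Wendle: 3.3  (via Quorn)
Ulver: 3.7  (via Wendle)
Brook: 4  (via Neston)
Dunly: 5.4  (via Neston)
Irby: 5.5  (via Wendle)
Garth: 6.5  (via Ulver)
Shortest route: Quorn–Wendle–Ulver–Garth = 6.5 min.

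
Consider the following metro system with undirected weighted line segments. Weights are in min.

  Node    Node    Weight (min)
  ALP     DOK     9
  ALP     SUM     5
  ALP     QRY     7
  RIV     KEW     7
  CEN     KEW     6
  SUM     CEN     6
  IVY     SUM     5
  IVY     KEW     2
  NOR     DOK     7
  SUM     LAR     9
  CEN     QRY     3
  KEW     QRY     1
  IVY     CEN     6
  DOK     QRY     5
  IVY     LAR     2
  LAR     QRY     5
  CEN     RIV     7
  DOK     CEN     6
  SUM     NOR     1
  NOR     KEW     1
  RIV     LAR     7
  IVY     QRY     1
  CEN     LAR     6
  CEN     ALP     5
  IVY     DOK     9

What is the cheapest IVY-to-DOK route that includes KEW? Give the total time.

8 min

Shortest IVY→KEW: IVY → KEW = 2
Shortest KEW→DOK: KEW → QRY → DOK = 6
Total via KEW: 2 + 6 = 8 min.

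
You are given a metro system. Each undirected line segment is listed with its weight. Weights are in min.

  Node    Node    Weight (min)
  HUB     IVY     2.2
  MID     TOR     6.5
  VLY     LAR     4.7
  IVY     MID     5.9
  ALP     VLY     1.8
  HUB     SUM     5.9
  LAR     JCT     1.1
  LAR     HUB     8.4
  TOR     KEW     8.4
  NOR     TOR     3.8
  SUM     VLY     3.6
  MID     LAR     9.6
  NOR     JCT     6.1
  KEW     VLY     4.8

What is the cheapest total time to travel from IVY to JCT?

Settle nodes by increasing distance from IVY:
IVY: 0
HUB: 2.2  (via IVY)
MID: 5.9  (via IVY)
SUM: 8.1  (via HUB)
LAR: 10.6  (via HUB)
JCT: 11.7  (via LAR)
Shortest route: IVY–HUB–LAR–JCT = 11.7 min.

11.7 min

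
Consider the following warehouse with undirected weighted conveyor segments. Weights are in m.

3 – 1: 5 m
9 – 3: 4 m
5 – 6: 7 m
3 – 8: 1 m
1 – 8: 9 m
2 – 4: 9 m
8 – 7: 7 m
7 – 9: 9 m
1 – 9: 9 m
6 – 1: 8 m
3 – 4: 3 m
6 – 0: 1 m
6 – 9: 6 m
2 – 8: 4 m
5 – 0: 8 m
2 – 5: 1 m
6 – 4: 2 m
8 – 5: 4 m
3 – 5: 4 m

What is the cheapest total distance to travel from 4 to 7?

Candidate routes:
4 → 3 → 9 → 7: 3+4+9 = 16
4 → 3 → 8 → 7: 3+1+7 = 11
The minimum is 11 m via 4 → 3 → 8 → 7.

11 m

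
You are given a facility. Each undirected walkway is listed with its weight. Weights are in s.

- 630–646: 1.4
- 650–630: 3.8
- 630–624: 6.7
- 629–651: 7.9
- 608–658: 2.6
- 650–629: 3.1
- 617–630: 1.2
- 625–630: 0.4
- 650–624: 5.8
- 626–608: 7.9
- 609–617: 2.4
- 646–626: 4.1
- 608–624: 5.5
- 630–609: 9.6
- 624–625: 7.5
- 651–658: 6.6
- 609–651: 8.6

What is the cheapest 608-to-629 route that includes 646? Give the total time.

20.3 s

Shortest 608→646: 608 → 626 → 646 = 12
Shortest 646→629: 646 → 630 → 650 → 629 = 8.3
Total via 646: 12 + 8.3 = 20.3 s.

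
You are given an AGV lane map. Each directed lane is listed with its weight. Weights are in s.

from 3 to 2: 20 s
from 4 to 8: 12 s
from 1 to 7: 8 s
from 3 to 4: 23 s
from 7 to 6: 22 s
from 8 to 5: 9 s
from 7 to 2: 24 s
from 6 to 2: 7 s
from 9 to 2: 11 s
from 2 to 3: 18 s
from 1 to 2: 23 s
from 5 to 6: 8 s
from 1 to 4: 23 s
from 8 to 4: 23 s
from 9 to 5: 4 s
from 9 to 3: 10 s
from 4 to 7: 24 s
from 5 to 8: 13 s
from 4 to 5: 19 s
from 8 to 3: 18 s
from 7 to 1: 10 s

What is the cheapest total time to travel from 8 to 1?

Enumerating some paths:
8–3–4–7–1: 18+23+24+10 = 75
8–4–7–1: 23+24+10 = 57
Cheapest is 8–4–7–1 at 57 s.

57 s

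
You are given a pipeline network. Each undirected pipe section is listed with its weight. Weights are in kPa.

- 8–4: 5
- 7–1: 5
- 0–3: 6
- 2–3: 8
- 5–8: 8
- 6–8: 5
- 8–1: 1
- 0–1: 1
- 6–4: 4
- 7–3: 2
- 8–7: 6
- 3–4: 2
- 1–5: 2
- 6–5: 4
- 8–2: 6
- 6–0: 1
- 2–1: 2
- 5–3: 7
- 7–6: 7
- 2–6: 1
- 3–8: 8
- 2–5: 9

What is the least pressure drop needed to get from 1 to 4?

6 kPa

Settle nodes by increasing distance from 1:
1: 0
0: 1  (via 1)
8: 1  (via 1)
2: 2  (via 1)
5: 2  (via 1)
6: 2  (via 0)
7: 5  (via 1)
4: 6  (via 8)
Shortest route: 1 → 8 → 4 = 6 kPa.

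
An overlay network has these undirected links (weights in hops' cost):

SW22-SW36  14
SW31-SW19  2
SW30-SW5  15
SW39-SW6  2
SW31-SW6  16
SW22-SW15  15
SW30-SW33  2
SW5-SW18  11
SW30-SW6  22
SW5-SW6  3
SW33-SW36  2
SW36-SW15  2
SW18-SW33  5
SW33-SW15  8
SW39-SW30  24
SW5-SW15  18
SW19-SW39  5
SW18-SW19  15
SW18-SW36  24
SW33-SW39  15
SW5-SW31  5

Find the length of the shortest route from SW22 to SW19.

36 hops' cost

Running Dijkstra from SW22:
SW22: 0
SW36: 14  (via SW22)
SW15: 15  (via SW22)
SW33: 16  (via SW36)
SW30: 18  (via SW33)
SW18: 21  (via SW33)
SW39: 31  (via SW33)
SW5: 32  (via SW18)
SW6: 33  (via SW39)
SW19: 36  (via SW18)
Shortest route: SW22–SW36–SW33–SW18–SW19 = 36 hops' cost.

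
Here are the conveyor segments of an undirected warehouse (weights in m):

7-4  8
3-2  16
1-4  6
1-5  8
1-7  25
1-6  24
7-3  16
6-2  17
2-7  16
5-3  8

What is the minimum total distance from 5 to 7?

22 m

Settle nodes by increasing distance from 5:
5: 0
1: 8  (via 5)
3: 8  (via 5)
4: 14  (via 1)
7: 22  (via 4)
Shortest route: 5–1–4–7 = 22 m.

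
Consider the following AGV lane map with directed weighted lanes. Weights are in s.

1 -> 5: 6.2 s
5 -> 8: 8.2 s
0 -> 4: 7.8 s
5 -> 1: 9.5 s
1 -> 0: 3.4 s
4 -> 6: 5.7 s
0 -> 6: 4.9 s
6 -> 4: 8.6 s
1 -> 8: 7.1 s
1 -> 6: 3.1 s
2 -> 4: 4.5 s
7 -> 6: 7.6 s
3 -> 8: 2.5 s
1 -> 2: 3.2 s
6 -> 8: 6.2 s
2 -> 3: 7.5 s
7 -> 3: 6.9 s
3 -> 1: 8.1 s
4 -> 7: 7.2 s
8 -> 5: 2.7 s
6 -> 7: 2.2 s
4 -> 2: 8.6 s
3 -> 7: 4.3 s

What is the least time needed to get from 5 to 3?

Shortest distances from 5:
5: 0
8: 8.2  (via 5)
1: 9.5  (via 5)
6: 12.6  (via 1)
2: 12.7  (via 1)
0: 12.9  (via 1)
7: 14.8  (via 6)
4: 17.2  (via 2)
3: 20.2  (via 2)
Shortest route: 5 → 1 → 2 → 3 = 20.2 s.

20.2 s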